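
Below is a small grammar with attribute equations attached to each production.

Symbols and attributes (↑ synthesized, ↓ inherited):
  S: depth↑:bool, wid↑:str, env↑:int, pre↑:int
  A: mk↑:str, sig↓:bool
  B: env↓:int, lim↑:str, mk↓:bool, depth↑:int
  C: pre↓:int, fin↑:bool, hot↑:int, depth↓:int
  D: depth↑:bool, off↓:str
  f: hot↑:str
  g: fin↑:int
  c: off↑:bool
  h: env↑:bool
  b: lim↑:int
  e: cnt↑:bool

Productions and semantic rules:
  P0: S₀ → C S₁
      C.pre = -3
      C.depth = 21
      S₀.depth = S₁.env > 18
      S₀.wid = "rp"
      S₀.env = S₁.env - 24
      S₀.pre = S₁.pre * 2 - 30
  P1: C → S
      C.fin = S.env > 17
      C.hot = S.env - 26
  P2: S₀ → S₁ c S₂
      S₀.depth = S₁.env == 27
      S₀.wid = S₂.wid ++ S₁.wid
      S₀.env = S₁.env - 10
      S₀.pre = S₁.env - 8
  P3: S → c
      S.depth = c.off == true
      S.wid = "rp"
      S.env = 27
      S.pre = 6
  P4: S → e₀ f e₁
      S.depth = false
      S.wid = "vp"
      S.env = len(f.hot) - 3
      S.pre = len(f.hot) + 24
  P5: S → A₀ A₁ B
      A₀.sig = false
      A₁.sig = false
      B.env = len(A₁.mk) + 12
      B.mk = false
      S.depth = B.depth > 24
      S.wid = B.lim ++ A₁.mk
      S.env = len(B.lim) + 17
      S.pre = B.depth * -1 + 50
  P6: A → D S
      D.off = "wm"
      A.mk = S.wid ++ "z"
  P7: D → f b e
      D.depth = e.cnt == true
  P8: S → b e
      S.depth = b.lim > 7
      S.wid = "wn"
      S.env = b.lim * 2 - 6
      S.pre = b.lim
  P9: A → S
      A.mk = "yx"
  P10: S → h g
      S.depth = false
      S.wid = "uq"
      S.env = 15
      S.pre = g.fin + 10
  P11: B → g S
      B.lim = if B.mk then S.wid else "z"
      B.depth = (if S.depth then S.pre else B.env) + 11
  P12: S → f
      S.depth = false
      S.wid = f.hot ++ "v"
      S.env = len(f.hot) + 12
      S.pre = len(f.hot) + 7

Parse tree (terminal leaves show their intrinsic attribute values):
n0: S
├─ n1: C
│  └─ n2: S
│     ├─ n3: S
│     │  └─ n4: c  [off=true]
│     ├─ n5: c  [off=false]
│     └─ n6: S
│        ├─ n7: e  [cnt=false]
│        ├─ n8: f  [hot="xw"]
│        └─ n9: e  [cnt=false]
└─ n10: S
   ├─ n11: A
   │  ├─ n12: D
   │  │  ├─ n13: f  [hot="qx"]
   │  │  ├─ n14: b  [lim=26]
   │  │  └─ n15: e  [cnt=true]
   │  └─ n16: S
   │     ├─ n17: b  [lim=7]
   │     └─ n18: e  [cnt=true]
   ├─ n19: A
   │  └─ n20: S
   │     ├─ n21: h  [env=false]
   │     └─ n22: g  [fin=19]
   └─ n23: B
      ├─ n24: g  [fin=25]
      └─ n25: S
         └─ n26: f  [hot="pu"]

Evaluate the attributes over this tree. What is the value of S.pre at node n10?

1. n1.pre = -3  [-3]
2. n1.depth = 21  [21]
3. n4.off = true  [terminal]
4. n3.depth = true  [c.off == true]
5. n3.wid = "rp"  ["rp"]
6. n3.env = 27  [27]
7. n3.pre = 6  [6]
8. n5.off = false  [terminal]
9. n7.cnt = false  [terminal]
10. n8.hot = "xw"  [terminal]
11. n9.cnt = false  [terminal]
12. n6.depth = false  [false]
13. n6.wid = "vp"  ["vp"]
14. n6.env = -1  [len(f.hot) - 3]
15. n6.pre = 26  [len(f.hot) + 24]
16. n2.depth = true  [S₁.env == 27]
17. n2.wid = "vprp"  [S₂.wid ++ S₁.wid]
18. n2.env = 17  [S₁.env - 10]
19. n2.pre = 19  [S₁.env - 8]
20. n1.fin = false  [S.env > 17]
21. n1.hot = -9  [S.env - 26]
22. n11.sig = false  [false]
23. n12.off = "wm"  ["wm"]
24. n13.hot = "qx"  [terminal]
25. n14.lim = 26  [terminal]
26. n15.cnt = true  [terminal]
27. n12.depth = true  [e.cnt == true]
28. n17.lim = 7  [terminal]
29. n18.cnt = true  [terminal]
30. n16.depth = false  [b.lim > 7]
31. n16.wid = "wn"  ["wn"]
32. n16.env = 8  [b.lim * 2 - 6]
33. n16.pre = 7  [b.lim]
34. n11.mk = "wnz"  [S.wid ++ "z"]
35. n19.sig = false  [false]
36. n21.env = false  [terminal]
37. n22.fin = 19  [terminal]
38. n20.depth = false  [false]
39. n20.wid = "uq"  ["uq"]
40. n20.env = 15  [15]
41. n20.pre = 29  [g.fin + 10]
42. n19.mk = "yx"  ["yx"]
43. n23.env = 14  [len(A₁.mk) + 12]
44. n23.mk = false  [false]
45. n24.fin = 25  [terminal]
46. n26.hot = "pu"  [terminal]
47. n25.depth = false  [false]
48. n25.wid = "puv"  [f.hot ++ "v"]
49. n25.env = 14  [len(f.hot) + 12]
50. n25.pre = 9  [len(f.hot) + 7]
51. n23.lim = "z"  [if B.mk then S.wid else "z"]
52. n23.depth = 25  [(if S.depth then S.pre else B.env) + 11]
53. n10.depth = true  [B.depth > 24]
54. n10.wid = "zyx"  [B.lim ++ A₁.mk]
55. n10.env = 18  [len(B.lim) + 17]
56. n10.pre = 25  [B.depth * -1 + 50]
57. n0.depth = false  [S₁.env > 18]
58. n0.wid = "rp"  ["rp"]
59. n0.env = -6  [S₁.env - 24]
60. n0.pre = 20  [S₁.pre * 2 - 30]

25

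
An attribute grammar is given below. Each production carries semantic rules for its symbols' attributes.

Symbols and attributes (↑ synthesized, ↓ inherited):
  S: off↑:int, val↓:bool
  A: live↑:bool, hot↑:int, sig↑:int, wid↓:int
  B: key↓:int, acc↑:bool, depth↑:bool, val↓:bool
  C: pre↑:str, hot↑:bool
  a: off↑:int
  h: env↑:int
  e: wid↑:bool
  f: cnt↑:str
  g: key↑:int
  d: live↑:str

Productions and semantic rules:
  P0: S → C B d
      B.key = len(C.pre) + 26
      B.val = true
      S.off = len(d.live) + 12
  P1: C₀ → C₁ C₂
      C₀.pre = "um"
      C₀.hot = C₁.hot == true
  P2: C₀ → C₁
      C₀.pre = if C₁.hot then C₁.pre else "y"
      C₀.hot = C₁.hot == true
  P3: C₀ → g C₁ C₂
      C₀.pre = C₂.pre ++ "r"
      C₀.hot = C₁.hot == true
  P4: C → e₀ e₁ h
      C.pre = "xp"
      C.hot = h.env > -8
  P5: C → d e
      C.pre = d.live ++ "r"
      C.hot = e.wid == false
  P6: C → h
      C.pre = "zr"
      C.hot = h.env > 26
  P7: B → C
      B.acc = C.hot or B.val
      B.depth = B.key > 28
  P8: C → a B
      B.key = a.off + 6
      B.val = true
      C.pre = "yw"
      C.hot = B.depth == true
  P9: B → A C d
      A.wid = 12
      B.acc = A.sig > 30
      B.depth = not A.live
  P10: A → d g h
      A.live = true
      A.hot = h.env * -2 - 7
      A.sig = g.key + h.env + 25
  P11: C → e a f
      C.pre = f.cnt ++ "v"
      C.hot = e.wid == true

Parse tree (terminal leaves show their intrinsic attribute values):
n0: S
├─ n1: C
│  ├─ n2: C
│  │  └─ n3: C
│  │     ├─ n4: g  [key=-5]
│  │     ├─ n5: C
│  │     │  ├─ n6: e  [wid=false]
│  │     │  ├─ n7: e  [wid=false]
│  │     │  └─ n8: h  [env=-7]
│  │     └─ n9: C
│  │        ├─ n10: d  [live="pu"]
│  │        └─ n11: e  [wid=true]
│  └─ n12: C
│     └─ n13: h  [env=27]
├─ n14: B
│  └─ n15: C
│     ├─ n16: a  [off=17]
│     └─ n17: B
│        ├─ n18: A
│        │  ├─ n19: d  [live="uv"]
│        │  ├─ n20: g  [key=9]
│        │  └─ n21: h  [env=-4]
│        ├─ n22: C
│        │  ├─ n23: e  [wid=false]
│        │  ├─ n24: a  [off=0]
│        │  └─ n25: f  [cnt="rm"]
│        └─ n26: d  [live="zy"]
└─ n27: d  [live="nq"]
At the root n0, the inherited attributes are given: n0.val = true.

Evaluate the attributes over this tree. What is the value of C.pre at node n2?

1. n0.val = true  [given at root]
2. n4.key = -5  [terminal]
3. n6.wid = false  [terminal]
4. n7.wid = false  [terminal]
5. n8.env = -7  [terminal]
6. n5.pre = "xp"  ["xp"]
7. n5.hot = true  [h.env > -8]
8. n10.live = "pu"  [terminal]
9. n11.wid = true  [terminal]
10. n9.pre = "pur"  [d.live ++ "r"]
11. n9.hot = false  [e.wid == false]
12. n3.pre = "purr"  [C₂.pre ++ "r"]
13. n3.hot = true  [C₁.hot == true]
14. n2.pre = "purr"  [if C₁.hot then C₁.pre else "y"]
15. n2.hot = true  [C₁.hot == true]
16. n13.env = 27  [terminal]
17. n12.pre = "zr"  ["zr"]
18. n12.hot = true  [h.env > 26]
19. n1.pre = "um"  ["um"]
20. n1.hot = true  [C₁.hot == true]
21. n14.key = 28  [len(C.pre) + 26]
22. n14.val = true  [true]
23. n16.off = 17  [terminal]
24. n17.key = 23  [a.off + 6]
25. n17.val = true  [true]
26. n18.wid = 12  [12]
27. n19.live = "uv"  [terminal]
28. n20.key = 9  [terminal]
29. n21.env = -4  [terminal]
30. n18.live = true  [true]
31. n18.hot = 1  [h.env * -2 - 7]
32. n18.sig = 30  [g.key + h.env + 25]
33. n23.wid = false  [terminal]
34. n24.off = 0  [terminal]
35. n25.cnt = "rm"  [terminal]
36. n22.pre = "rmv"  [f.cnt ++ "v"]
37. n22.hot = false  [e.wid == true]
38. n26.live = "zy"  [terminal]
39. n17.acc = false  [A.sig > 30]
40. n17.depth = false  [not A.live]
41. n15.pre = "yw"  ["yw"]
42. n15.hot = false  [B.depth == true]
43. n14.acc = true  [C.hot or B.val]
44. n14.depth = false  [B.key > 28]
45. n27.live = "nq"  [terminal]
46. n0.off = 14  [len(d.live) + 12]

"purr"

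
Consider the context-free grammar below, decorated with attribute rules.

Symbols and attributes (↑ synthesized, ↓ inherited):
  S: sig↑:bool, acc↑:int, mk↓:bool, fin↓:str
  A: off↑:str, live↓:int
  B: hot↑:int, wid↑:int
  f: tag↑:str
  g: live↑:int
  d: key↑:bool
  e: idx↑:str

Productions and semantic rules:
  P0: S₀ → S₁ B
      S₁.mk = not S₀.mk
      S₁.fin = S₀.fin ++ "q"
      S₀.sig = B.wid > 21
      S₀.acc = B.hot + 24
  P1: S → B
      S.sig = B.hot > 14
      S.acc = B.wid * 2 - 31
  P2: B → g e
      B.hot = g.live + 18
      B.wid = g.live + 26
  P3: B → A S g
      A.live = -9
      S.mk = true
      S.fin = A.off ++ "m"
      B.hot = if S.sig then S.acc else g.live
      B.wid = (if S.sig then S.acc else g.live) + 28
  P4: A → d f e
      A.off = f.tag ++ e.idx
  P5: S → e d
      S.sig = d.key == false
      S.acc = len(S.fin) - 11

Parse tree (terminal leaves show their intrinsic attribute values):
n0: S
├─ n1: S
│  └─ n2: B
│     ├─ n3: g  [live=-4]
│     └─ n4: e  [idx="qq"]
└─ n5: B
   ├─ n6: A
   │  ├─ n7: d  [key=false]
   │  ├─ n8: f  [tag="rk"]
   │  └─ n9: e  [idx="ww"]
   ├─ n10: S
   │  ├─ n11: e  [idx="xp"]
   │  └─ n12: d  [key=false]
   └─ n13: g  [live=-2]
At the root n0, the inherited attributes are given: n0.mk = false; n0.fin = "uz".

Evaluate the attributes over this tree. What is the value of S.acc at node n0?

1. n0.mk = false  [given at root]
2. n0.fin = "uz"  [given at root]
3. n1.mk = true  [not S₀.mk]
4. n1.fin = "uzq"  [S₀.fin ++ "q"]
5. n3.live = -4  [terminal]
6. n4.idx = "qq"  [terminal]
7. n2.hot = 14  [g.live + 18]
8. n2.wid = 22  [g.live + 26]
9. n1.sig = false  [B.hot > 14]
10. n1.acc = 13  [B.wid * 2 - 31]
11. n6.live = -9  [-9]
12. n7.key = false  [terminal]
13. n8.tag = "rk"  [terminal]
14. n9.idx = "ww"  [terminal]
15. n6.off = "rkww"  [f.tag ++ e.idx]
16. n10.mk = true  [true]
17. n10.fin = "rkwwm"  [A.off ++ "m"]
18. n11.idx = "xp"  [terminal]
19. n12.key = false  [terminal]
20. n10.sig = true  [d.key == false]
21. n10.acc = -6  [len(S.fin) - 11]
22. n13.live = -2  [terminal]
23. n5.hot = -6  [if S.sig then S.acc else g.live]
24. n5.wid = 22  [(if S.sig then S.acc else g.live) + 28]
25. n0.sig = true  [B.wid > 21]
26. n0.acc = 18  [B.hot + 24]

18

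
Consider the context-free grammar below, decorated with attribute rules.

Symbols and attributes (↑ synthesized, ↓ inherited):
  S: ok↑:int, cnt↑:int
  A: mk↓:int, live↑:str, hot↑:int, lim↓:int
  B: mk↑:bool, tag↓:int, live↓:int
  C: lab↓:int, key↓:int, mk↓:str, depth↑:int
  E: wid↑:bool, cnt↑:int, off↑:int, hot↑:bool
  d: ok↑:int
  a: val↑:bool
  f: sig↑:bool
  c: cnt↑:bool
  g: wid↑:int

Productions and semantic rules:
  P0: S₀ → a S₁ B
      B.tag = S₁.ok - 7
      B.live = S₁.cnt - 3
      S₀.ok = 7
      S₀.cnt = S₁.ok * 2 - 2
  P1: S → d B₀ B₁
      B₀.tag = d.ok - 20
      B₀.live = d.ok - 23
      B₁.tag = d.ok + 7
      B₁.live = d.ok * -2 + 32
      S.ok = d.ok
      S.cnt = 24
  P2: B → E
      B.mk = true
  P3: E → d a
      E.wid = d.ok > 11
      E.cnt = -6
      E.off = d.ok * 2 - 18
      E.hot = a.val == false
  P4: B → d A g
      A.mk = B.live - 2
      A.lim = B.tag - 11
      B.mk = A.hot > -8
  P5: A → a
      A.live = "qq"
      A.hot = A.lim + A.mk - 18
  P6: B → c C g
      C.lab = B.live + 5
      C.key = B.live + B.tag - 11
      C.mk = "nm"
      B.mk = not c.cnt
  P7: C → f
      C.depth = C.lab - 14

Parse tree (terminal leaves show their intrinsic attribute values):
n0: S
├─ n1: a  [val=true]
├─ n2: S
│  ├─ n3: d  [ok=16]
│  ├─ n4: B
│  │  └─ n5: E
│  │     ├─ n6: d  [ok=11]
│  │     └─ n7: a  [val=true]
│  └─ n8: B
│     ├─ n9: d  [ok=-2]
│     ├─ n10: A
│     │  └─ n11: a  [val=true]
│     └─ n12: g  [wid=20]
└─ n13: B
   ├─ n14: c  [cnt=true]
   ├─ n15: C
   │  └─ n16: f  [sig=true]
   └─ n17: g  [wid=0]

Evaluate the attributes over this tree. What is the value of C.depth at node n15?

12

1. n1.val = true  [terminal]
2. n3.ok = 16  [terminal]
3. n4.tag = -4  [d.ok - 20]
4. n4.live = -7  [d.ok - 23]
5. n6.ok = 11  [terminal]
6. n7.val = true  [terminal]
7. n5.wid = false  [d.ok > 11]
8. n5.cnt = -6  [-6]
9. n5.off = 4  [d.ok * 2 - 18]
10. n5.hot = false  [a.val == false]
11. n4.mk = true  [true]
12. n8.tag = 23  [d.ok + 7]
13. n8.live = 0  [d.ok * -2 + 32]
14. n9.ok = -2  [terminal]
15. n10.mk = -2  [B.live - 2]
16. n10.lim = 12  [B.tag - 11]
17. n11.val = true  [terminal]
18. n10.live = "qq"  ["qq"]
19. n10.hot = -8  [A.lim + A.mk - 18]
20. n12.wid = 20  [terminal]
21. n8.mk = false  [A.hot > -8]
22. n2.ok = 16  [d.ok]
23. n2.cnt = 24  [24]
24. n13.tag = 9  [S₁.ok - 7]
25. n13.live = 21  [S₁.cnt - 3]
26. n14.cnt = true  [terminal]
27. n15.lab = 26  [B.live + 5]
28. n15.key = 19  [B.live + B.tag - 11]
29. n15.mk = "nm"  ["nm"]
30. n16.sig = true  [terminal]
31. n15.depth = 12  [C.lab - 14]
32. n17.wid = 0  [terminal]
33. n13.mk = false  [not c.cnt]
34. n0.ok = 7  [7]
35. n0.cnt = 30  [S₁.ok * 2 - 2]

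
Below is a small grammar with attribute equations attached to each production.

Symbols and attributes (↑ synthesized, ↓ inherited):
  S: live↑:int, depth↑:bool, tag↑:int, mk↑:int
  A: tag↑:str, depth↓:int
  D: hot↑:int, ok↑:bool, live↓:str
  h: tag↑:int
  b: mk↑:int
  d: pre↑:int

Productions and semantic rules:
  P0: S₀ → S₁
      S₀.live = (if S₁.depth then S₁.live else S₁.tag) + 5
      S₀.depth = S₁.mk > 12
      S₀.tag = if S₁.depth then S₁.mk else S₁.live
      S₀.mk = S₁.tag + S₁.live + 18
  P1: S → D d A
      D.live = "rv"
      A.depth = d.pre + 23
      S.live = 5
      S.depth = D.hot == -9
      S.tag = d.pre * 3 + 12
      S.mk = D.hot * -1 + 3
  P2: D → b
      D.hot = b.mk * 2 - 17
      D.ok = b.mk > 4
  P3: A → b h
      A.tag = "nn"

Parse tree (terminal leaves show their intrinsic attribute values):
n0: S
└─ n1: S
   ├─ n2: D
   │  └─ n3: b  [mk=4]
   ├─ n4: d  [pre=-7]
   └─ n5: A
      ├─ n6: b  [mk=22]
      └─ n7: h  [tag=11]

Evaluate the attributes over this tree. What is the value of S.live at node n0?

10

1. n2.live = "rv"  ["rv"]
2. n3.mk = 4  [terminal]
3. n2.hot = -9  [b.mk * 2 - 17]
4. n2.ok = false  [b.mk > 4]
5. n4.pre = -7  [terminal]
6. n5.depth = 16  [d.pre + 23]
7. n6.mk = 22  [terminal]
8. n7.tag = 11  [terminal]
9. n5.tag = "nn"  ["nn"]
10. n1.live = 5  [5]
11. n1.depth = true  [D.hot == -9]
12. n1.tag = -9  [d.pre * 3 + 12]
13. n1.mk = 12  [D.hot * -1 + 3]
14. n0.live = 10  [(if S₁.depth then S₁.live else S₁.tag) + 5]
15. n0.depth = false  [S₁.mk > 12]
16. n0.tag = 12  [if S₁.depth then S₁.mk else S₁.live]
17. n0.mk = 14  [S₁.tag + S₁.live + 18]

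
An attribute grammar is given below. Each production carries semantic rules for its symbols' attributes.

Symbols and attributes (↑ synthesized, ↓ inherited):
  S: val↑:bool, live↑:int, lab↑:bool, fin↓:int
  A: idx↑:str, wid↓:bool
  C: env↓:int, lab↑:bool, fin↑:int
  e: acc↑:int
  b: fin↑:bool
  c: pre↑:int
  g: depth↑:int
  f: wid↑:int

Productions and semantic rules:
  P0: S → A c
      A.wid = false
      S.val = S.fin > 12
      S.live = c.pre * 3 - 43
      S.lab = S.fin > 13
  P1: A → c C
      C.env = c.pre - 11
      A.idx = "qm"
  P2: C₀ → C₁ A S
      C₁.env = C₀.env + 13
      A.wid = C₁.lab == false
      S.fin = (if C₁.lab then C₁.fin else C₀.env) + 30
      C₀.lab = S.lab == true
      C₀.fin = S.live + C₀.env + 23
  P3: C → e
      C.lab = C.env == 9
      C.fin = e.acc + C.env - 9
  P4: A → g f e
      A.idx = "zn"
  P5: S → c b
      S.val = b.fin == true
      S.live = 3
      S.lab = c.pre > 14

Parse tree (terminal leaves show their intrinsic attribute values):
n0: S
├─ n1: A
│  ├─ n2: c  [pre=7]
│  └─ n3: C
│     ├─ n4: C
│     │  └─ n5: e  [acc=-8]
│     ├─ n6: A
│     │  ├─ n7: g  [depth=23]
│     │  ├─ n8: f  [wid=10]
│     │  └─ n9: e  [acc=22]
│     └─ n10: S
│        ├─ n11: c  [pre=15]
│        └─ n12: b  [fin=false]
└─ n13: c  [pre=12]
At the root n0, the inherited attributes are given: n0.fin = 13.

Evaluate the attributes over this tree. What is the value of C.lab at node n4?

true

1. n0.fin = 13  [given at root]
2. n1.wid = false  [false]
3. n2.pre = 7  [terminal]
4. n3.env = -4  [c.pre - 11]
5. n4.env = 9  [C₀.env + 13]
6. n5.acc = -8  [terminal]
7. n4.lab = true  [C.env == 9]
8. n4.fin = -8  [e.acc + C.env - 9]
9. n6.wid = false  [C₁.lab == false]
10. n7.depth = 23  [terminal]
11. n8.wid = 10  [terminal]
12. n9.acc = 22  [terminal]
13. n6.idx = "zn"  ["zn"]
14. n10.fin = 22  [(if C₁.lab then C₁.fin else C₀.env) + 30]
15. n11.pre = 15  [terminal]
16. n12.fin = false  [terminal]
17. n10.val = false  [b.fin == true]
18. n10.live = 3  [3]
19. n10.lab = true  [c.pre > 14]
20. n3.lab = true  [S.lab == true]
21. n3.fin = 22  [S.live + C₀.env + 23]
22. n1.idx = "qm"  ["qm"]
23. n13.pre = 12  [terminal]
24. n0.val = true  [S.fin > 12]
25. n0.live = -7  [c.pre * 3 - 43]
26. n0.lab = false  [S.fin > 13]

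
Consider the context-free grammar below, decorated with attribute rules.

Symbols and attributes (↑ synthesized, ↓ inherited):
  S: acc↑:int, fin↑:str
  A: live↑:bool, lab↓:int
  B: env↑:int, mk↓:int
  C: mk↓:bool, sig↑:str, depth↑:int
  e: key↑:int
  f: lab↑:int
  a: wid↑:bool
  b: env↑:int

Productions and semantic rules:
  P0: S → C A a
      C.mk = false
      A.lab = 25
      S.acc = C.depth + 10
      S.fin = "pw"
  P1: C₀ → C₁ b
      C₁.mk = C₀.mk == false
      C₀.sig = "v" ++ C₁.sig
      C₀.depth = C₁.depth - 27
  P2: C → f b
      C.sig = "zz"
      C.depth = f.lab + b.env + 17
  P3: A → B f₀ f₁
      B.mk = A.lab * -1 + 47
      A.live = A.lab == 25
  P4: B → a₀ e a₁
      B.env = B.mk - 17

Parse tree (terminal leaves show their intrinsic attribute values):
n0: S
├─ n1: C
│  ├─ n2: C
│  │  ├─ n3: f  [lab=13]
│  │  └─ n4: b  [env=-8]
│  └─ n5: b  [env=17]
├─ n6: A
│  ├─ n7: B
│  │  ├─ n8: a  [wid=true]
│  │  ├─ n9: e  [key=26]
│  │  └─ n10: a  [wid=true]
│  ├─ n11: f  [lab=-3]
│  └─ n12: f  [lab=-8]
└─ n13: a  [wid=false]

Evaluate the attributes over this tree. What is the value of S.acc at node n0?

5

1. n1.mk = false  [false]
2. n2.mk = true  [C₀.mk == false]
3. n3.lab = 13  [terminal]
4. n4.env = -8  [terminal]
5. n2.sig = "zz"  ["zz"]
6. n2.depth = 22  [f.lab + b.env + 17]
7. n5.env = 17  [terminal]
8. n1.sig = "vzz"  ["v" ++ C₁.sig]
9. n1.depth = -5  [C₁.depth - 27]
10. n6.lab = 25  [25]
11. n7.mk = 22  [A.lab * -1 + 47]
12. n8.wid = true  [terminal]
13. n9.key = 26  [terminal]
14. n10.wid = true  [terminal]
15. n7.env = 5  [B.mk - 17]
16. n11.lab = -3  [terminal]
17. n12.lab = -8  [terminal]
18. n6.live = true  [A.lab == 25]
19. n13.wid = false  [terminal]
20. n0.acc = 5  [C.depth + 10]
21. n0.fin = "pw"  ["pw"]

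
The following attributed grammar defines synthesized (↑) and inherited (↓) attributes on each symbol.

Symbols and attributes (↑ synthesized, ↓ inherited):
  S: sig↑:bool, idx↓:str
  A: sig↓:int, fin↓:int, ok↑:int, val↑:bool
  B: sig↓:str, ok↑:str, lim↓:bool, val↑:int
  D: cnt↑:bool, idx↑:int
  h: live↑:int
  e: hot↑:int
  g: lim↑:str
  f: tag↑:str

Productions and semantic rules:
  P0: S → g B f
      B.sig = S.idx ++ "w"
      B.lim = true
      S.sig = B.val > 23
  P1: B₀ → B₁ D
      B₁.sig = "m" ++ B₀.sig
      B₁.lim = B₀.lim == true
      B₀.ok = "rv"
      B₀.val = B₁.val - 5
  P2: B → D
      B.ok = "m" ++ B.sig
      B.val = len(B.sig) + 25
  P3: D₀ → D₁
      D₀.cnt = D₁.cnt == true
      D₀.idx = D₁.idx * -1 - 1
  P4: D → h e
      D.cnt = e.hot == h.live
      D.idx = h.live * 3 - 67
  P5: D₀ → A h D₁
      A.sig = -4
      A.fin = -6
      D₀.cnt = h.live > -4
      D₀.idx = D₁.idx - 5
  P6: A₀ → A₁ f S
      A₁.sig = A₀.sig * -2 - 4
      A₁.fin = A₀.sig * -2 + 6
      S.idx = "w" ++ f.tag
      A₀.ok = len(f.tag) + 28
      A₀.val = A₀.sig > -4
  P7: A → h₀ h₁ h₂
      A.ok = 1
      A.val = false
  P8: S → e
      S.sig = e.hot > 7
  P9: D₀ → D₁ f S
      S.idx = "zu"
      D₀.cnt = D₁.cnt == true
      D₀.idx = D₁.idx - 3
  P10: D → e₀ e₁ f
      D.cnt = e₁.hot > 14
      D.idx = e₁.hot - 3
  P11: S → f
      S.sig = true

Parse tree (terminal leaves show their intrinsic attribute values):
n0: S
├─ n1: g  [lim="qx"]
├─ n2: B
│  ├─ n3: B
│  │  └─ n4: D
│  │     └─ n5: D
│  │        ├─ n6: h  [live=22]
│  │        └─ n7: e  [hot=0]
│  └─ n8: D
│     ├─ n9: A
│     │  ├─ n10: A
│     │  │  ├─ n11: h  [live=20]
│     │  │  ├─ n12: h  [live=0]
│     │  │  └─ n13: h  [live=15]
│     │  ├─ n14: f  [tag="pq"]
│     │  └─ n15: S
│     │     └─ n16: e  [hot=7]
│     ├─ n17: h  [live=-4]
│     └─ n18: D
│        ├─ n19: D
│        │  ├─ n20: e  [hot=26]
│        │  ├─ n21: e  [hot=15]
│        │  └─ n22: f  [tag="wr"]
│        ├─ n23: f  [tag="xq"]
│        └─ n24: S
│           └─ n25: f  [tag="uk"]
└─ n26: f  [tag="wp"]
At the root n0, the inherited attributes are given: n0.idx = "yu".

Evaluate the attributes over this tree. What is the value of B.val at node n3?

1. n0.idx = "yu"  [given at root]
2. n1.lim = "qx"  [terminal]
3. n2.sig = "yuw"  [S.idx ++ "w"]
4. n2.lim = true  [true]
5. n3.sig = "myuw"  ["m" ++ B₀.sig]
6. n3.lim = true  [B₀.lim == true]
7. n6.live = 22  [terminal]
8. n7.hot = 0  [terminal]
9. n5.cnt = false  [e.hot == h.live]
10. n5.idx = -1  [h.live * 3 - 67]
11. n4.cnt = false  [D₁.cnt == true]
12. n4.idx = 0  [D₁.idx * -1 - 1]
13. n3.ok = "mmyuw"  ["m" ++ B.sig]
14. n3.val = 29  [len(B.sig) + 25]
15. n9.sig = -4  [-4]
16. n9.fin = -6  [-6]
17. n10.sig = 4  [A₀.sig * -2 - 4]
18. n10.fin = 14  [A₀.sig * -2 + 6]
19. n11.live = 20  [terminal]
20. n12.live = 0  [terminal]
21. n13.live = 15  [terminal]
22. n10.ok = 1  [1]
23. n10.val = false  [false]
24. n14.tag = "pq"  [terminal]
25. n15.idx = "wpq"  ["w" ++ f.tag]
26. n16.hot = 7  [terminal]
27. n15.sig = false  [e.hot > 7]
28. n9.ok = 30  [len(f.tag) + 28]
29. n9.val = false  [A₀.sig > -4]
30. n17.live = -4  [terminal]
31. n20.hot = 26  [terminal]
32. n21.hot = 15  [terminal]
33. n22.tag = "wr"  [terminal]
34. n19.cnt = true  [e₁.hot > 14]
35. n19.idx = 12  [e₁.hot - 3]
36. n23.tag = "xq"  [terminal]
37. n24.idx = "zu"  ["zu"]
38. n25.tag = "uk"  [terminal]
39. n24.sig = true  [true]
40. n18.cnt = true  [D₁.cnt == true]
41. n18.idx = 9  [D₁.idx - 3]
42. n8.cnt = false  [h.live > -4]
43. n8.idx = 4  [D₁.idx - 5]
44. n2.ok = "rv"  ["rv"]
45. n2.val = 24  [B₁.val - 5]
46. n26.tag = "wp"  [terminal]
47. n0.sig = true  [B.val > 23]

29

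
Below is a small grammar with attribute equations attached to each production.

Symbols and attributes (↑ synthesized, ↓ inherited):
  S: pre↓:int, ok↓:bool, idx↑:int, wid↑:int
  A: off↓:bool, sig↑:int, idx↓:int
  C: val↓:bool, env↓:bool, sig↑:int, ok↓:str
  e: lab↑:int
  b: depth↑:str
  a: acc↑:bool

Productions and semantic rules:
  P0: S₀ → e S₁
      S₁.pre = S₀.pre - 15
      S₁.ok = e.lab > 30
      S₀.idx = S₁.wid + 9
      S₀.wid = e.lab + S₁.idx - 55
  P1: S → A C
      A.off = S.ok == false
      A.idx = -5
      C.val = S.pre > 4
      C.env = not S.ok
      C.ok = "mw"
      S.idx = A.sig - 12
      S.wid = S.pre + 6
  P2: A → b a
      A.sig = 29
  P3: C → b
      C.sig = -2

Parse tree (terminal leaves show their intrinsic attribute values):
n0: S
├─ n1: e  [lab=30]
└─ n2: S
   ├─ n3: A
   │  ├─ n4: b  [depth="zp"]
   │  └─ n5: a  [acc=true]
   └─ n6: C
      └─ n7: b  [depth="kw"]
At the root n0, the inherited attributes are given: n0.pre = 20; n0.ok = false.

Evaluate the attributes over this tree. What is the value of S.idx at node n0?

20

1. n0.pre = 20  [given at root]
2. n0.ok = false  [given at root]
3. n1.lab = 30  [terminal]
4. n2.pre = 5  [S₀.pre - 15]
5. n2.ok = false  [e.lab > 30]
6. n3.off = true  [S.ok == false]
7. n3.idx = -5  [-5]
8. n4.depth = "zp"  [terminal]
9. n5.acc = true  [terminal]
10. n3.sig = 29  [29]
11. n6.val = true  [S.pre > 4]
12. n6.env = true  [not S.ok]
13. n6.ok = "mw"  ["mw"]
14. n7.depth = "kw"  [terminal]
15. n6.sig = -2  [-2]
16. n2.idx = 17  [A.sig - 12]
17. n2.wid = 11  [S.pre + 6]
18. n0.idx = 20  [S₁.wid + 9]
19. n0.wid = -8  [e.lab + S₁.idx - 55]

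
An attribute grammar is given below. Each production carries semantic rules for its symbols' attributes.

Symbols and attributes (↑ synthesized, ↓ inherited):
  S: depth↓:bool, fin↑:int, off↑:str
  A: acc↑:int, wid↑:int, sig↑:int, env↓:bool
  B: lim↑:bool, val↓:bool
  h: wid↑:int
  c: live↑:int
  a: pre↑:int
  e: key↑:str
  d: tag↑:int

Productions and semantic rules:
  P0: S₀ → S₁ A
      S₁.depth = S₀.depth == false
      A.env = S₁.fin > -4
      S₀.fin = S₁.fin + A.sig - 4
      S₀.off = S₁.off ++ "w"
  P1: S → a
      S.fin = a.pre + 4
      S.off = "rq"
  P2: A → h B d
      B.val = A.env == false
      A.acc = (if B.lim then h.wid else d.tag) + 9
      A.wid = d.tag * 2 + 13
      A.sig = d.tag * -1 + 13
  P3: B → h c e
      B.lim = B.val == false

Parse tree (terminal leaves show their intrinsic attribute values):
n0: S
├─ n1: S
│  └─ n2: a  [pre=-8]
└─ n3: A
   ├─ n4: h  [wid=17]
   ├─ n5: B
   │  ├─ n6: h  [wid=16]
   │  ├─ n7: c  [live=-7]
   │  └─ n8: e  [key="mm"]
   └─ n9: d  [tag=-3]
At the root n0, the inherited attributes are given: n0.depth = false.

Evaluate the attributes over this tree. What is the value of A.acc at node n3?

6

1. n0.depth = false  [given at root]
2. n1.depth = true  [S₀.depth == false]
3. n2.pre = -8  [terminal]
4. n1.fin = -4  [a.pre + 4]
5. n1.off = "rq"  ["rq"]
6. n3.env = false  [S₁.fin > -4]
7. n4.wid = 17  [terminal]
8. n5.val = true  [A.env == false]
9. n6.wid = 16  [terminal]
10. n7.live = -7  [terminal]
11. n8.key = "mm"  [terminal]
12. n5.lim = false  [B.val == false]
13. n9.tag = -3  [terminal]
14. n3.acc = 6  [(if B.lim then h.wid else d.tag) + 9]
15. n3.wid = 7  [d.tag * 2 + 13]
16. n3.sig = 16  [d.tag * -1 + 13]
17. n0.fin = 8  [S₁.fin + A.sig - 4]
18. n0.off = "rqw"  [S₁.off ++ "w"]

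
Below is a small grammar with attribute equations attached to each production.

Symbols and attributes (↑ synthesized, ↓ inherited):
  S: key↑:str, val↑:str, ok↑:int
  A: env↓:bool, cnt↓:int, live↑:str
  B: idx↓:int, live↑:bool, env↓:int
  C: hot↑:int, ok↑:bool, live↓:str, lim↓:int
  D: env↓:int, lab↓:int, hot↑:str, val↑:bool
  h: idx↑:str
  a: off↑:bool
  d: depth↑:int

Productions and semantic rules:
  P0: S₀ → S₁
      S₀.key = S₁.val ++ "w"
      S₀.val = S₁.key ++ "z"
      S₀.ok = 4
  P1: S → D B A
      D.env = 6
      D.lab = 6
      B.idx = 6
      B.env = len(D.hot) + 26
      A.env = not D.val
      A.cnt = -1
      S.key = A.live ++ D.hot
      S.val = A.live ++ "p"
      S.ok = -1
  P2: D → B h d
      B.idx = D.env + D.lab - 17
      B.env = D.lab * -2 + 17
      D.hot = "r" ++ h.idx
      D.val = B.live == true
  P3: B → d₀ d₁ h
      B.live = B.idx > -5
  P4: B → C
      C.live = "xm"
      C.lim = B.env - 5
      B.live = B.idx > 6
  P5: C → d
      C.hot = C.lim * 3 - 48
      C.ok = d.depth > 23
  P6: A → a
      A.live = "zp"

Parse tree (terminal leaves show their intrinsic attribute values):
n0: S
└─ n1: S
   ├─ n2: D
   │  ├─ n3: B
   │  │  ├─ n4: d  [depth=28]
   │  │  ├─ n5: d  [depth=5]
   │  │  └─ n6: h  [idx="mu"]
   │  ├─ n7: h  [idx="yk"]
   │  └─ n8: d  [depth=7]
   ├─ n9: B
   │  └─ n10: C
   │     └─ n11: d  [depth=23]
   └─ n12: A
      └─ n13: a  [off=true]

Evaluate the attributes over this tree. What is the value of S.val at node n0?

"zprykz"

1. n2.env = 6  [6]
2. n2.lab = 6  [6]
3. n3.idx = -5  [D.env + D.lab - 17]
4. n3.env = 5  [D.lab * -2 + 17]
5. n4.depth = 28  [terminal]
6. n5.depth = 5  [terminal]
7. n6.idx = "mu"  [terminal]
8. n3.live = false  [B.idx > -5]
9. n7.idx = "yk"  [terminal]
10. n8.depth = 7  [terminal]
11. n2.hot = "ryk"  ["r" ++ h.idx]
12. n2.val = false  [B.live == true]
13. n9.idx = 6  [6]
14. n9.env = 29  [len(D.hot) + 26]
15. n10.live = "xm"  ["xm"]
16. n10.lim = 24  [B.env - 5]
17. n11.depth = 23  [terminal]
18. n10.hot = 24  [C.lim * 3 - 48]
19. n10.ok = false  [d.depth > 23]
20. n9.live = false  [B.idx > 6]
21. n12.env = true  [not D.val]
22. n12.cnt = -1  [-1]
23. n13.off = true  [terminal]
24. n12.live = "zp"  ["zp"]
25. n1.key = "zpryk"  [A.live ++ D.hot]
26. n1.val = "zpp"  [A.live ++ "p"]
27. n1.ok = -1  [-1]
28. n0.key = "zppw"  [S₁.val ++ "w"]
29. n0.val = "zprykz"  [S₁.key ++ "z"]
30. n0.ok = 4  [4]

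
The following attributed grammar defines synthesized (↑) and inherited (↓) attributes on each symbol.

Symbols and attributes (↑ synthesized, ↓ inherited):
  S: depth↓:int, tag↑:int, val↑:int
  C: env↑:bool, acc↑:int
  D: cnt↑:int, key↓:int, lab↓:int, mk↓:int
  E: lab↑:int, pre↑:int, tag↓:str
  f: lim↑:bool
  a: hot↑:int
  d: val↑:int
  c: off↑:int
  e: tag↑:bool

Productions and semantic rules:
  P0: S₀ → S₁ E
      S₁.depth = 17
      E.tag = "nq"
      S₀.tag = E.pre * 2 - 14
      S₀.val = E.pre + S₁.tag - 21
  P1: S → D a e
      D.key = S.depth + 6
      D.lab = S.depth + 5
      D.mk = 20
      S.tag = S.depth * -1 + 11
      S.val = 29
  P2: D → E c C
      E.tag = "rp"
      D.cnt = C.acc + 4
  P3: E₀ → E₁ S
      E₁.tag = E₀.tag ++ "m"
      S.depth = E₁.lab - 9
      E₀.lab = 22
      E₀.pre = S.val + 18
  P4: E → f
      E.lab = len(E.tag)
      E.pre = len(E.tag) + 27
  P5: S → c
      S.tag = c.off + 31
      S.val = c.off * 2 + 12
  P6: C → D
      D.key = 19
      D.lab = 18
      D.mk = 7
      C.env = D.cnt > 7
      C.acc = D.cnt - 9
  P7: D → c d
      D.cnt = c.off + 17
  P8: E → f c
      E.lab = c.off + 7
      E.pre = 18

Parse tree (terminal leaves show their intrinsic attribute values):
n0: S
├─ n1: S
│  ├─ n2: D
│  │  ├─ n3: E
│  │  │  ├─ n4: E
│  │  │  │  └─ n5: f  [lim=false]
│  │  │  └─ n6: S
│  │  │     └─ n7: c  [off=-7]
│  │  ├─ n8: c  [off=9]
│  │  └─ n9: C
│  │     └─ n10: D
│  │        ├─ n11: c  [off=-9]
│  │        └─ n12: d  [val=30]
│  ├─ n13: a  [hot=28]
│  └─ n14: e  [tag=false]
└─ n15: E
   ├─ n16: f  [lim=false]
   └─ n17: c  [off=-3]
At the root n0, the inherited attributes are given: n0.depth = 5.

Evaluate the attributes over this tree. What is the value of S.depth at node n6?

-6

1. n0.depth = 5  [given at root]
2. n1.depth = 17  [17]
3. n2.key = 23  [S.depth + 6]
4. n2.lab = 22  [S.depth + 5]
5. n2.mk = 20  [20]
6. n3.tag = "rp"  ["rp"]
7. n4.tag = "rpm"  [E₀.tag ++ "m"]
8. n5.lim = false  [terminal]
9. n4.lab = 3  [len(E.tag)]
10. n4.pre = 30  [len(E.tag) + 27]
11. n6.depth = -6  [E₁.lab - 9]
12. n7.off = -7  [terminal]
13. n6.tag = 24  [c.off + 31]
14. n6.val = -2  [c.off * 2 + 12]
15. n3.lab = 22  [22]
16. n3.pre = 16  [S.val + 18]
17. n8.off = 9  [terminal]
18. n10.key = 19  [19]
19. n10.lab = 18  [18]
20. n10.mk = 7  [7]
21. n11.off = -9  [terminal]
22. n12.val = 30  [terminal]
23. n10.cnt = 8  [c.off + 17]
24. n9.env = true  [D.cnt > 7]
25. n9.acc = -1  [D.cnt - 9]
26. n2.cnt = 3  [C.acc + 4]
27. n13.hot = 28  [terminal]
28. n14.tag = false  [terminal]
29. n1.tag = -6  [S.depth * -1 + 11]
30. n1.val = 29  [29]
31. n15.tag = "nq"  ["nq"]
32. n16.lim = false  [terminal]
33. n17.off = -3  [terminal]
34. n15.lab = 4  [c.off + 7]
35. n15.pre = 18  [18]
36. n0.tag = 22  [E.pre * 2 - 14]
37. n0.val = -9  [E.pre + S₁.tag - 21]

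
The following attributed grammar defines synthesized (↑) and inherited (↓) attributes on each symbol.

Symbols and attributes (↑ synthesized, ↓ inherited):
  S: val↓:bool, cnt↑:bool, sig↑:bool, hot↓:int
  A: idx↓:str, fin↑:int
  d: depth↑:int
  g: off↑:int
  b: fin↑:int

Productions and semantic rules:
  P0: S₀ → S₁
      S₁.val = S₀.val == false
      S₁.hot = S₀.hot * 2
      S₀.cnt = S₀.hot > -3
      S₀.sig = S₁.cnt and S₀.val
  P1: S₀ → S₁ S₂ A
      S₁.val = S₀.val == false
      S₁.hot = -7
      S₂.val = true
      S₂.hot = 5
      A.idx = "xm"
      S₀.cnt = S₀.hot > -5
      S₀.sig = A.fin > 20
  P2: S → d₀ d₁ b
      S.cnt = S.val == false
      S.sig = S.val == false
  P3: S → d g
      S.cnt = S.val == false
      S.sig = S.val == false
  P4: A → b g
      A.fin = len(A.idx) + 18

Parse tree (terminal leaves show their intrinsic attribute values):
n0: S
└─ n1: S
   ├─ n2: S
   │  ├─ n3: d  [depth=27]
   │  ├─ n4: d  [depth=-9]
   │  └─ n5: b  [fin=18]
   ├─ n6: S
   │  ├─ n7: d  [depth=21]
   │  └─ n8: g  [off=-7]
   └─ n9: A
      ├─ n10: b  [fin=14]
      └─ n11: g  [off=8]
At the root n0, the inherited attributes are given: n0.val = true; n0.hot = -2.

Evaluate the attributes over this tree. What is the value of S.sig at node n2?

false

1. n0.val = true  [given at root]
2. n0.hot = -2  [given at root]
3. n1.val = false  [S₀.val == false]
4. n1.hot = -4  [S₀.hot * 2]
5. n2.val = true  [S₀.val == false]
6. n2.hot = -7  [-7]
7. n3.depth = 27  [terminal]
8. n4.depth = -9  [terminal]
9. n5.fin = 18  [terminal]
10. n2.cnt = false  [S.val == false]
11. n2.sig = false  [S.val == false]
12. n6.val = true  [true]
13. n6.hot = 5  [5]
14. n7.depth = 21  [terminal]
15. n8.off = -7  [terminal]
16. n6.cnt = false  [S.val == false]
17. n6.sig = false  [S.val == false]
18. n9.idx = "xm"  ["xm"]
19. n10.fin = 14  [terminal]
20. n11.off = 8  [terminal]
21. n9.fin = 20  [len(A.idx) + 18]
22. n1.cnt = true  [S₀.hot > -5]
23. n1.sig = false  [A.fin > 20]
24. n0.cnt = true  [S₀.hot > -3]
25. n0.sig = true  [S₁.cnt and S₀.val]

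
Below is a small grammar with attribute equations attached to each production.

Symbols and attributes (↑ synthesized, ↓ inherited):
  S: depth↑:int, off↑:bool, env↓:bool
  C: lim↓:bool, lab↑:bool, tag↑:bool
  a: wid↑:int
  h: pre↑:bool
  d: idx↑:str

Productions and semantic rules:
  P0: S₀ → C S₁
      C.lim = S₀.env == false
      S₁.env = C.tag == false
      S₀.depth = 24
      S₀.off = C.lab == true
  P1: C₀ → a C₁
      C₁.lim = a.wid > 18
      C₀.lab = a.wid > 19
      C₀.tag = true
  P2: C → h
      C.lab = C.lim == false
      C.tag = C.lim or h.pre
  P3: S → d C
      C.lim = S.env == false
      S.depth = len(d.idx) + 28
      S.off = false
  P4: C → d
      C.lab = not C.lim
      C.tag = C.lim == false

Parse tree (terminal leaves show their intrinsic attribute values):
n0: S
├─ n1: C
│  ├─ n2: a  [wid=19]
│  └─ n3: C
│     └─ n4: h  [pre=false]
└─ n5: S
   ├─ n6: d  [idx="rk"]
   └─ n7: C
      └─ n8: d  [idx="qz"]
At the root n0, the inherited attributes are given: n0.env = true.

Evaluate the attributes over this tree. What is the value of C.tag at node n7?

1. n0.env = true  [given at root]
2. n1.lim = false  [S₀.env == false]
3. n2.wid = 19  [terminal]
4. n3.lim = true  [a.wid > 18]
5. n4.pre = false  [terminal]
6. n3.lab = false  [C.lim == false]
7. n3.tag = true  [C.lim or h.pre]
8. n1.lab = false  [a.wid > 19]
9. n1.tag = true  [true]
10. n5.env = false  [C.tag == false]
11. n6.idx = "rk"  [terminal]
12. n7.lim = true  [S.env == false]
13. n8.idx = "qz"  [terminal]
14. n7.lab = false  [not C.lim]
15. n7.tag = false  [C.lim == false]
16. n5.depth = 30  [len(d.idx) + 28]
17. n5.off = false  [false]
18. n0.depth = 24  [24]
19. n0.off = false  [C.lab == true]

false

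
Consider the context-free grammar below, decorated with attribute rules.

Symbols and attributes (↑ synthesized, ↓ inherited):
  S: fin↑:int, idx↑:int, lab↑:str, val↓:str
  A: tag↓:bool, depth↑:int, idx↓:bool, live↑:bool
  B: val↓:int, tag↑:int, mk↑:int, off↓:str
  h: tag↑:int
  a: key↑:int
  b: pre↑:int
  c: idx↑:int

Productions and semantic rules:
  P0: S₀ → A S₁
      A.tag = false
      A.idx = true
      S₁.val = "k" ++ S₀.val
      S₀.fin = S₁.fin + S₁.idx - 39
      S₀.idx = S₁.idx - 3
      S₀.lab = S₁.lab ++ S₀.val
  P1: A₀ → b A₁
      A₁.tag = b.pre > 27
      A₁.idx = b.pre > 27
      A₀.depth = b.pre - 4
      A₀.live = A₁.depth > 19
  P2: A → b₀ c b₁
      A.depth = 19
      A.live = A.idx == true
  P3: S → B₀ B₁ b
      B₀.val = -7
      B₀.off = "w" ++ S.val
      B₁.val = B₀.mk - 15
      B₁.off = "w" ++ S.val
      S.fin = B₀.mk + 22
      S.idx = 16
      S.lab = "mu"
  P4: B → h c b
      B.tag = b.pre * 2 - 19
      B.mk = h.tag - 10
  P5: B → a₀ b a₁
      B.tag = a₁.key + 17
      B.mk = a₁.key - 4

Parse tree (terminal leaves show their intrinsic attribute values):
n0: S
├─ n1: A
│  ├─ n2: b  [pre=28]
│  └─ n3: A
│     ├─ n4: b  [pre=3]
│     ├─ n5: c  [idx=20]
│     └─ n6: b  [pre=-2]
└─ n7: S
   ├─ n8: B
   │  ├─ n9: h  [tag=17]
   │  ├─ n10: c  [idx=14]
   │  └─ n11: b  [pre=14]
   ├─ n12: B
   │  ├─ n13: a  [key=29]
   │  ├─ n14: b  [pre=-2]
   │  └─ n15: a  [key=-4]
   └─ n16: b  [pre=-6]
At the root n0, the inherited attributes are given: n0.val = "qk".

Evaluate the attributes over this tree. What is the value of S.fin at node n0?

1. n0.val = "qk"  [given at root]
2. n1.tag = false  [false]
3. n1.idx = true  [true]
4. n2.pre = 28  [terminal]
5. n3.tag = true  [b.pre > 27]
6. n3.idx = true  [b.pre > 27]
7. n4.pre = 3  [terminal]
8. n5.idx = 20  [terminal]
9. n6.pre = -2  [terminal]
10. n3.depth = 19  [19]
11. n3.live = true  [A.idx == true]
12. n1.depth = 24  [b.pre - 4]
13. n1.live = false  [A₁.depth > 19]
14. n7.val = "kqk"  ["k" ++ S₀.val]
15. n8.val = -7  [-7]
16. n8.off = "wkqk"  ["w" ++ S.val]
17. n9.tag = 17  [terminal]
18. n10.idx = 14  [terminal]
19. n11.pre = 14  [terminal]
20. n8.tag = 9  [b.pre * 2 - 19]
21. n8.mk = 7  [h.tag - 10]
22. n12.val = -8  [B₀.mk - 15]
23. n12.off = "wkqk"  ["w" ++ S.val]
24. n13.key = 29  [terminal]
25. n14.pre = -2  [terminal]
26. n15.key = -4  [terminal]
27. n12.tag = 13  [a₁.key + 17]
28. n12.mk = -8  [a₁.key - 4]
29. n16.pre = -6  [terminal]
30. n7.fin = 29  [B₀.mk + 22]
31. n7.idx = 16  [16]
32. n7.lab = "mu"  ["mu"]
33. n0.fin = 6  [S₁.fin + S₁.idx - 39]
34. n0.idx = 13  [S₁.idx - 3]
35. n0.lab = "muqk"  [S₁.lab ++ S₀.val]

6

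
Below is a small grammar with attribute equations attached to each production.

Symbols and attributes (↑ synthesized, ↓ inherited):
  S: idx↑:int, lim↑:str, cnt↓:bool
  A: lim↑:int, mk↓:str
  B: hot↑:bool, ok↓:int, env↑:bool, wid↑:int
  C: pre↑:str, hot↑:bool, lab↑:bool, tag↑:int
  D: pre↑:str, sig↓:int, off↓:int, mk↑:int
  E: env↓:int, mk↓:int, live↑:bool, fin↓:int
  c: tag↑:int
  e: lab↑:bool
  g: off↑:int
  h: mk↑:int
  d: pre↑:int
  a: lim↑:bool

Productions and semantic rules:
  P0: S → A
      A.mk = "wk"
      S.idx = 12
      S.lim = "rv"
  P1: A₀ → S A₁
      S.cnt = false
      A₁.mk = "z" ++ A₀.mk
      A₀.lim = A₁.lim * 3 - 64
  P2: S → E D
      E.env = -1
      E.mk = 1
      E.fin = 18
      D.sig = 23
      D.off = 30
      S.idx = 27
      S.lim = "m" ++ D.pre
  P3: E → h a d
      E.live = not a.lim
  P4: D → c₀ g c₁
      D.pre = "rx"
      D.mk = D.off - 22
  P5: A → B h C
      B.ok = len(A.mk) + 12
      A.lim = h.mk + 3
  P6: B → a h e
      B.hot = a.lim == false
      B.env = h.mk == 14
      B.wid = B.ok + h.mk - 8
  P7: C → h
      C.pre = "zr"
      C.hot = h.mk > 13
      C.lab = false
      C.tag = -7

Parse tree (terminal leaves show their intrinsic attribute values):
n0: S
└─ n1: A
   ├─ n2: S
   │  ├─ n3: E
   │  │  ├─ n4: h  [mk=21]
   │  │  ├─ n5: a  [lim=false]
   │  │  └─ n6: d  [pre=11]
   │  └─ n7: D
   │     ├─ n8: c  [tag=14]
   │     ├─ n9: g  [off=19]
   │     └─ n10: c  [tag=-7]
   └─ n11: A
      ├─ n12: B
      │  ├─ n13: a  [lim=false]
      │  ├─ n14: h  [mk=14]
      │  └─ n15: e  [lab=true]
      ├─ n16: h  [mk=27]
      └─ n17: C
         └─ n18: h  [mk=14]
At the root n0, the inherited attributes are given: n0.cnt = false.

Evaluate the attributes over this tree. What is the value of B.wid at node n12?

1. n0.cnt = false  [given at root]
2. n1.mk = "wk"  ["wk"]
3. n2.cnt = false  [false]
4. n3.env = -1  [-1]
5. n3.mk = 1  [1]
6. n3.fin = 18  [18]
7. n4.mk = 21  [terminal]
8. n5.lim = false  [terminal]
9. n6.pre = 11  [terminal]
10. n3.live = true  [not a.lim]
11. n7.sig = 23  [23]
12. n7.off = 30  [30]
13. n8.tag = 14  [terminal]
14. n9.off = 19  [terminal]
15. n10.tag = -7  [terminal]
16. n7.pre = "rx"  ["rx"]
17. n7.mk = 8  [D.off - 22]
18. n2.idx = 27  [27]
19. n2.lim = "mrx"  ["m" ++ D.pre]
20. n11.mk = "zwk"  ["z" ++ A₀.mk]
21. n12.ok = 15  [len(A.mk) + 12]
22. n13.lim = false  [terminal]
23. n14.mk = 14  [terminal]
24. n15.lab = true  [terminal]
25. n12.hot = true  [a.lim == false]
26. n12.env = true  [h.mk == 14]
27. n12.wid = 21  [B.ok + h.mk - 8]
28. n16.mk = 27  [terminal]
29. n18.mk = 14  [terminal]
30. n17.pre = "zr"  ["zr"]
31. n17.hot = true  [h.mk > 13]
32. n17.lab = false  [false]
33. n17.tag = -7  [-7]
34. n11.lim = 30  [h.mk + 3]
35. n1.lim = 26  [A₁.lim * 3 - 64]
36. n0.idx = 12  [12]
37. n0.lim = "rv"  ["rv"]

21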